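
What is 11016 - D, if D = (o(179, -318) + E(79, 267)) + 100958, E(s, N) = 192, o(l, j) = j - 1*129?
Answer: -89687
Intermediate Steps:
o(l, j) = -129 + j (o(l, j) = j - 129 = -129 + j)
D = 100703 (D = ((-129 - 318) + 192) + 100958 = (-447 + 192) + 100958 = -255 + 100958 = 100703)
11016 - D = 11016 - 1*100703 = 11016 - 100703 = -89687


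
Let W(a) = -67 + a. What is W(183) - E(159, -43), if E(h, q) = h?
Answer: -43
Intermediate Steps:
W(183) - E(159, -43) = (-67 + 183) - 1*159 = 116 - 159 = -43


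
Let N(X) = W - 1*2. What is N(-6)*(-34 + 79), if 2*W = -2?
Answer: -135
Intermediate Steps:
W = -1 (W = (1/2)*(-2) = -1)
N(X) = -3 (N(X) = -1 - 1*2 = -1 - 2 = -3)
N(-6)*(-34 + 79) = -3*(-34 + 79) = -3*45 = -135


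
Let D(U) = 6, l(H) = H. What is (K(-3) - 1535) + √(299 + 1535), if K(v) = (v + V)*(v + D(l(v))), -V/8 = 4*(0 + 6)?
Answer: -2120 + √1834 ≈ -2077.2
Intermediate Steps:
V = -192 (V = -32*(0 + 6) = -32*6 = -8*24 = -192)
K(v) = (-192 + v)*(6 + v) (K(v) = (v - 192)*(v + 6) = (-192 + v)*(6 + v))
(K(-3) - 1535) + √(299 + 1535) = ((-1152 + (-3)² - 186*(-3)) - 1535) + √(299 + 1535) = ((-1152 + 9 + 558) - 1535) + √1834 = (-585 - 1535) + √1834 = -2120 + √1834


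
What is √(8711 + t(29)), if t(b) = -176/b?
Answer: √7320847/29 ≈ 93.300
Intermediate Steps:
√(8711 + t(29)) = √(8711 - 176/29) = √(252443/29) = √7320847/29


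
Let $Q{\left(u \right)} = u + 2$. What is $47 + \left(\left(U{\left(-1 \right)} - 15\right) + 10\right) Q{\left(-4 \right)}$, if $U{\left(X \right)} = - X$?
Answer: $55$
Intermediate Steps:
$Q{\left(u \right)} = 2 + u$
$47 + \left(\left(U{\left(-1 \right)} - 15\right) + 10\right) Q{\left(-4 \right)} = 47 + \left(\left(\left(-1\right) \left(-1\right) - 15\right) + 10\right) \left(2 - 4\right) = 47 + \left(\left(1 - 15\right) + 10\right) \left(-2\right) = 47 + \left(-14 + 10\right) \left(-2\right) = 47 - -8 = 47 + 8 = 55$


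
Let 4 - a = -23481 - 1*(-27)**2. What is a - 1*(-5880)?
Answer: 30094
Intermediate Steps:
a = 24214 (a = 4 - (-23481 - 1*(-27)**2) = 4 - (-23481 - 1*729) = 4 - (-23481 - 729) = 4 - 1*(-24210) = 4 + 24210 = 24214)
a - 1*(-5880) = 24214 - 1*(-5880) = 24214 + 5880 = 30094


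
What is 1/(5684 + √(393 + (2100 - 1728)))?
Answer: 5684/32307091 - 3*√85/32307091 ≈ 0.00017508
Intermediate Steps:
1/(5684 + √(393 + (2100 - 1728))) = 1/(5684 + √(393 + 372)) = 1/(5684 + √765) = 1/(5684 + 3*√85)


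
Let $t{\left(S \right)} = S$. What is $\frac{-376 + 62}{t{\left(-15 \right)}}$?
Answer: $\frac{314}{15} \approx 20.933$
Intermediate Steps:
$\frac{-376 + 62}{t{\left(-15 \right)}} = \frac{-376 + 62}{-15} = \left(-314\right) \left(- \frac{1}{15}\right) = \frac{314}{15}$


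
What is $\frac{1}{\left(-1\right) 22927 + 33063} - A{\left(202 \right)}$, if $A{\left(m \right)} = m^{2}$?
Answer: $- \frac{413589343}{10136} \approx -40804.0$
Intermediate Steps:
$\frac{1}{\left(-1\right) 22927 + 33063} - A{\left(202 \right)} = \frac{1}{\left(-1\right) 22927 + 33063} - 202^{2} = \frac{1}{-22927 + 33063} - 40804 = \frac{1}{10136} - 40804 = - \frac{413589343}{10136}$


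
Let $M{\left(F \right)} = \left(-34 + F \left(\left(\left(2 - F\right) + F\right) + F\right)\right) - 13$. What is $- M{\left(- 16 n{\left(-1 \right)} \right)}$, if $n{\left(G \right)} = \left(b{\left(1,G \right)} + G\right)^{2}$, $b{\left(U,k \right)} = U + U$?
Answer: $-177$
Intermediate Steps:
$b{\left(U,k \right)} = 2 U$
$n{\left(G \right)} = \left(2 + G\right)^{2}$ ($n{\left(G \right)} = \left(2 \cdot 1 + G\right)^{2} = \left(2 + G\right)^{2}$)
$M{\left(F \right)} = -47 + F \left(2 + F\right)$ ($M{\left(F \right)} = \left(-34 + F \left(2 + F\right)\right) - 13 = -47 + F \left(2 + F\right)$)
$- M{\left(- 16 n{\left(-1 \right)} \right)} = - (-47 + \left(- 16 \left(2 - 1\right)^{2}\right)^{2} + 2 \left(- 16 \left(2 - 1\right)^{2}\right)) = - (-47 + \left(- 16 \cdot 1^{2}\right)^{2} + 2 \left(- 16 \cdot 1^{2}\right)) = - (-47 + \left(\left(-16\right) 1\right)^{2} + 2 \left(\left(-16\right) 1\right)) = - (-47 + \left(-16\right)^{2} + 2 \left(-16\right)) = - (-47 + 256 - 32) = \left(-1\right) 177 = -177$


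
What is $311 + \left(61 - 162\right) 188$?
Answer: $-18677$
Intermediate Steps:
$311 + \left(61 - 162\right) 188 = 311 - 18988 = -18677$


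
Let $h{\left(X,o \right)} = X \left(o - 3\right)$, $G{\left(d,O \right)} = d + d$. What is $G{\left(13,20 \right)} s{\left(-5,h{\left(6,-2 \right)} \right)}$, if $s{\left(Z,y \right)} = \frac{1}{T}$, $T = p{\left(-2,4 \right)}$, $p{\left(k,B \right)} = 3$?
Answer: $\frac{26}{3} \approx 8.6667$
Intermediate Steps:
$T = 3$
$G{\left(d,O \right)} = 2 d$
$h{\left(X,o \right)} = X \left(-3 + o\right)$
$s{\left(Z,y \right)} = \frac{1}{3}$
$G{\left(13,20 \right)} s{\left(-5,h{\left(6,-2 \right)} \right)} = 2 \cdot 13 \cdot \frac{1}{3} = 26 \cdot \frac{1}{3} = \frac{26}{3}$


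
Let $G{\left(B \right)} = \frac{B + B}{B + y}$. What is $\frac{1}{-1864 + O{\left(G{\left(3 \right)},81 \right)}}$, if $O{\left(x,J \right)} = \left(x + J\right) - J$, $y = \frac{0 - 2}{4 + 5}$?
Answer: $- \frac{25}{46546} \approx -0.0005371$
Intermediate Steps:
$y = - \frac{2}{9} \approx -0.22222$
$G{\left(B \right)} = \frac{2 B}{- \frac{2}{9} + B}$ ($G{\left(B \right)} = \frac{B + B}{B - \frac{2}{9}} = \frac{2 B}{- \frac{2}{9} + B}$)
$O{\left(x,J \right)} = x$ ($O{\left(x,J \right)} = \left(J + x\right) - J = x$)
$\frac{1}{-1864 + O{\left(G{\left(3 \right)},81 \right)}} = \frac{1}{-1864 + 18 \cdot 3 \frac{1}{-2 + 9 \cdot 3}} = \frac{1}{-1864 + 18 \cdot 3 \frac{1}{-2 + 27}} = \frac{1}{-1864 + 18 \cdot 3 \cdot \frac{1}{25}} = \frac{1}{-1864 + \frac{54}{25}} = \frac{1}{- \frac{46546}{25}} = - \frac{25}{46546}$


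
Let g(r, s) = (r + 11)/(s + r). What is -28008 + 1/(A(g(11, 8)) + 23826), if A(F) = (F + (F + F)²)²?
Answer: -87120829361375/3110569462 ≈ -28008.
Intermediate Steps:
g(r, s) = (11 + r)/(r + s)
A(F) = (F + 4*F²)² (A(F) = (F + (2*F)²)² = (F + 4*F²)²)
-28008 + 1/(A(g(11, 8)) + 23826) = -28008 + 1/(((11 + 11)/(11 + 8))²*(1 + 4*((11 + 11)/(11 + 8)))² + 23826) = -28008 + 1/((22/19)²*(1 + 4*(22/19))² + 23826) = -28008 + 1/(484*(1 + 88/19)²/361 + 23826) = -28008 + 1/(484*(107/19)²/361 + 23826) = -28008 + 1/((484/361)*(11449/361) + 23826) = -28008 + 1/(5541316/130321 + 23826) = -28008 + 1/(3110569462/130321) = -28008 + 130321/3110569462 = -87120829361375/3110569462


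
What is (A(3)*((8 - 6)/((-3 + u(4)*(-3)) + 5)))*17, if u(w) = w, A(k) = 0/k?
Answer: 0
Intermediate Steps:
A(k) = 0
(A(3)*((8 - 6)/((-3 + u(4)*(-3)) + 5)))*17 = (0*((8 - 6)/((-3 + 4*(-3)) + 5)))*17 = (0*(2/((-3 - 12) + 5)))*17 = (0*(2/(-15 + 5)))*17 = (0*(2/(-10)))*17 = (0*(2*(-⅒)))*17 = (0*(-⅕))*17 = 0*17 = 0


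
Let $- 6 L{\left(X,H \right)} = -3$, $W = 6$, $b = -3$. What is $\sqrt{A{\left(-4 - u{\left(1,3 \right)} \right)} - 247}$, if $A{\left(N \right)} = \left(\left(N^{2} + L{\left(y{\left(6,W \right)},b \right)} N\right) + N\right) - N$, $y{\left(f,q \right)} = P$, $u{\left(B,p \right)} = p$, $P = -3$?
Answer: $\frac{i \sqrt{806}}{2} \approx 14.195 i$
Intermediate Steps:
$y{\left(f,q \right)} = -3$
$L{\left(X,H \right)} = \frac{1}{2}$ ($L{\left(X,H \right)} = \left(- \frac{1}{6}\right) \left(-3\right) = \frac{1}{2}$)
$A{\left(N \right)} = N^{2} + \frac{N}{2}$ ($A{\left(N \right)} = \left(\left(N^{2} + \frac{N}{2}\right) + N\right) - N = \left(N^{2} + \frac{3 N}{2}\right) - N = N^{2} + \frac{N}{2}$)
$\sqrt{A{\left(-4 - u{\left(1,3 \right)} \right)} - 247} = \sqrt{\left(-4 - 3\right) \left(\frac{1}{2} - 7\right) - 247} = \sqrt{- 7 \left(\frac{1}{2} - 7\right) - 247} = \sqrt{\left(-7\right) \left(- \frac{13}{2}\right) - 247} = \sqrt{\frac{91}{2} - 247} = \sqrt{- \frac{403}{2}} = \frac{i \sqrt{806}}{2}$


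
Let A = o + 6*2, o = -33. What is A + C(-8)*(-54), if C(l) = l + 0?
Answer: 411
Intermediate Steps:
A = -21 (A = -33 + 6*2 = -33 + 12 = -21)
C(l) = l
A + C(-8)*(-54) = -21 - 8*(-54) = -21 + 432 = 411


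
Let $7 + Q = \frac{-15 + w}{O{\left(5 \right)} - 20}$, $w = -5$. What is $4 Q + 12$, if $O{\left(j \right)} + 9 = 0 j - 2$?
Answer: $- \frac{416}{31} \approx -13.419$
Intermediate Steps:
$O{\left(j \right)} = -11$ ($O{\left(j \right)} = -9 - \left(2 + 0 j\right) = -9 + \left(0 - 2\right) = -9 - 2 = -11$)
$Q = - \frac{197}{31}$ ($Q = -7 + \frac{-15 - 5}{-11 - 20} = -7 - \frac{20}{-31} = -7 - - \frac{20}{31} = -7 + \frac{20}{31} = - \frac{197}{31} \approx -6.3548$)
$4 Q + 12 = 4 \left(- \frac{197}{31}\right) + 12 = - \frac{788}{31} + 12 = - \frac{416}{31}$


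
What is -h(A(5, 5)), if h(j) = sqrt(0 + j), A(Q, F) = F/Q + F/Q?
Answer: -sqrt(2) ≈ -1.4142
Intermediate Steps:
A(Q, F) = 2*F/Q
h(j) = sqrt(j)
-h(A(5, 5)) = -sqrt(2*5/5) = -sqrt(2*5*(1/5)) = -sqrt(2)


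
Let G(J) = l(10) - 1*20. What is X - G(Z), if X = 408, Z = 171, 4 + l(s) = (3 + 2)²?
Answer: 407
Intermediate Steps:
l(s) = 21 (l(s) = -4 + (3 + 2)² = -4 + 5² = -4 + 25 = 21)
G(J) = 1 (G(J) = 21 - 1*20 = 21 - 20 = 1)
X - G(Z) = 408 - 1*1 = 408 - 1 = 407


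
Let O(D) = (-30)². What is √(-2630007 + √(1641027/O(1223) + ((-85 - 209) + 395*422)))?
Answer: √(-2367006300 + 30*√151397427)/30 ≈ 1621.6*I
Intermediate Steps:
O(D) = 900
√(-2630007 + √(1641027/O(1223) + ((-85 - 209) + 395*422))) = √(-2630007 + √(1641027/900 + ((-85 - 209) + 395*422))) = √(-2630007 + √(1641027*(1/900) + (-294 + 166690))) = √(-2630007 + √(547009/300 + 166396)) = √(-2630007 + √(50465809/300)) = √(-2630007 + √151397427/30)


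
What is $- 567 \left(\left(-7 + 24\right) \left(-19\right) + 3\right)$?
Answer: $181440$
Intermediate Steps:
$- 567 \left(\left(-7 + 24\right) \left(-19\right) + 3\right) = - 567 \left(17 \left(-19\right) + 3\right) = - 567 \left(-323 + 3\right) = \left(-567\right) \left(-320\right) = 181440$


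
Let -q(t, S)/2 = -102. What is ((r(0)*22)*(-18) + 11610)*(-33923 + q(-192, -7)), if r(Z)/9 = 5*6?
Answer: 3213757890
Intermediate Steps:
q(t, S) = 204 (q(t, S) = -2*(-102) = 204)
r(Z) = 270 (r(Z) = 9*(5*6) = 9*30 = 270)
((r(0)*22)*(-18) + 11610)*(-33923 + q(-192, -7)) = ((270*22)*(-18) + 11610)*(-33923 + 204) = (5940*(-18) + 11610)*(-33719) = (-106920 + 11610)*(-33719) = -95310*(-33719) = 3213757890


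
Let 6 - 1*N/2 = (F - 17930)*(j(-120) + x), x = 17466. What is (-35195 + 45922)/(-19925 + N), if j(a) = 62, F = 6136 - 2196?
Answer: 10727/490413527 ≈ 2.1873e-5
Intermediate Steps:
F = 3940
N = 490433452 (N = 12 - 2*(3940 - 17930)*(62 + 17466) = 12 - (-27980)*17528 = 12 - 2*(-245216720) = 12 + 490433440 = 490433452)
(-35195 + 45922)/(-19925 + N) = (-35195 + 45922)/(-19925 + 490433452) = 10727/490413527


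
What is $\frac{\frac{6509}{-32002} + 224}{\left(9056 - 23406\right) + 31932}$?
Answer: $\frac{7161939}{562659164} \approx 0.012729$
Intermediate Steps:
$\frac{\frac{6509}{-32002} + 224}{\left(9056 - 23406\right) + 31932} = \frac{6509 \left(- \frac{1}{32002}\right) + 224}{\left(9056 - 23406\right) + 31932} = \frac{- \frac{6509}{32002} + 224}{-14350 + 31932} = \frac{7161939}{32002 \cdot 17582} = \frac{7161939}{32002} \cdot \frac{1}{17582} = \frac{7161939}{562659164}$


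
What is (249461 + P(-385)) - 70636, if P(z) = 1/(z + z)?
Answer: 137695249/770 ≈ 1.7883e+5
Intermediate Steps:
P(z) = 1/(2*z)
(249461 + P(-385)) - 70636 = (249461 + (1/2)/(-385)) - 70636 = (249461 + (1/2)*(-1/385)) - 70636 = (249461 - 1/770) - 70636 = 192084969/770 - 70636 = 137695249/770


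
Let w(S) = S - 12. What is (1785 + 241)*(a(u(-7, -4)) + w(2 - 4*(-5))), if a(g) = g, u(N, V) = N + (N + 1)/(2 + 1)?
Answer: 2026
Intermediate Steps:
u(N, V) = ⅓ + 4*N/3 (u(N, V) = N + (1 + N)/3 = N + (1 + N)*(⅓) = N + (⅓ + N/3) = ⅓ + 4*N/3)
w(S) = -12 + S
(1785 + 241)*(a(u(-7, -4)) + w(2 - 4*(-5))) = (1785 + 241)*((⅓ + (4/3)*(-7)) + (-12 + (2 - 4*(-5)))) = 2026*((⅓ - 28/3) + (-12 + (2 + 20))) = 2026*(-9 + (-12 + 22)) = 2026*(-9 + 10) = 2026*1 = 2026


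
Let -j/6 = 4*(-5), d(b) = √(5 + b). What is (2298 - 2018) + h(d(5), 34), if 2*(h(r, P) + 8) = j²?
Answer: 7472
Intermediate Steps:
j = 120 (j = -24*(-5) = -6*(-20) = 120)
h(r, P) = 7192 (h(r, P) = -8 + (½)*120² = -8 + (½)*14400 = -8 + 7200 = 7192)
(2298 - 2018) + h(d(5), 34) = (2298 - 2018) + 7192 = 280 + 7192 = 7472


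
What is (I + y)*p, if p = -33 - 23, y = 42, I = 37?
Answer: -4424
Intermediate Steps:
p = -56
(I + y)*p = (37 + 42)*(-56) = 79*(-56) = -4424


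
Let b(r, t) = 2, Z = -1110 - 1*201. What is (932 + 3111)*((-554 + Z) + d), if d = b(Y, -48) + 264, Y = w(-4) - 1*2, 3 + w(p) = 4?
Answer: -6464757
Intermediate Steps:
w(p) = 1 (w(p) = -3 + 4 = 1)
Z = -1311 (Z = -1110 - 201 = -1311)
Y = -1 (Y = 1 - 1*2 = 1 - 2 = -1)
d = 266 (d = 2 + 264 = 266)
(932 + 3111)*((-554 + Z) + d) = (932 + 3111)*((-554 - 1311) + 266) = 4043*(-1865 + 266) = 4043*(-1599) = -6464757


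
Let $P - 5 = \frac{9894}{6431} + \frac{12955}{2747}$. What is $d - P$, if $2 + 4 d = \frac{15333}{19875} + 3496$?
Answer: $\frac{403748658340977}{468147860500} \approx 862.44$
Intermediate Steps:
$d = \frac{23152861}{26500}$ ($d = - \frac{1}{2} + \frac{\frac{15333}{19875} + 3496}{4} = - \frac{1}{2} + \frac{15333 \cdot \frac{1}{19875} + 3496}{4} = - \frac{1}{2} + \frac{\frac{5111}{6625} + 3496}{4} = - \frac{1}{2} + \frac{1}{4} \cdot \frac{23166111}{6625} = - \frac{1}{2} + \frac{23166111}{26500} = \frac{23152861}{26500} \approx 873.69$)
$P = \frac{198822208}{17665957}$ ($P = 5 + \left(\frac{9894}{6431} + \frac{12955}{2747}\right) = 5 + \frac{110492423}{17665957} = \frac{198822208}{17665957} \approx 11.255$)
$d - P = \frac{23152861}{26500} - \frac{198822208}{17665957} = \frac{403748658340977}{468147860500}$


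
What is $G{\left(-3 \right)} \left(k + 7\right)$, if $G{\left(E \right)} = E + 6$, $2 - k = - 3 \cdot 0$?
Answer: $27$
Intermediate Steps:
$k = 2$ ($k = 2 - - 3 \cdot 0 = 2 - \left(-1\right) 0 = 2 - 0 = 2 + 0 = 2$)
$G{\left(E \right)} = 6 + E$
$G{\left(-3 \right)} \left(k + 7\right) = \left(6 - 3\right) \left(2 + 7\right) = 3 \cdot 9 = 27$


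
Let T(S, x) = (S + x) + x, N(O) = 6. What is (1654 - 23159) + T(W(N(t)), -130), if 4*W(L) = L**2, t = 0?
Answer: -21756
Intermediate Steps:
W(L) = L**2/4
T(S, x) = S + 2*x
(1654 - 23159) + T(W(N(t)), -130) = (1654 - 23159) + ((1/4)*6**2 + 2*(-130)) = -21505 + ((1/4)*36 - 260) = -21505 + (9 - 260) = -21505 - 251 = -21756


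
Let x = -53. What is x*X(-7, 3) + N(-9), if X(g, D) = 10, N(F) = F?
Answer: -539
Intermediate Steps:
x*X(-7, 3) + N(-9) = -53*10 - 9 = -530 - 9 = -539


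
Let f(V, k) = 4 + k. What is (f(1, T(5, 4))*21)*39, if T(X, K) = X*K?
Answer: 19656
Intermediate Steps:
T(X, K) = K*X
(f(1, T(5, 4))*21)*39 = ((4 + 4*5)*21)*39 = ((4 + 20)*21)*39 = (24*21)*39 = 504*39 = 19656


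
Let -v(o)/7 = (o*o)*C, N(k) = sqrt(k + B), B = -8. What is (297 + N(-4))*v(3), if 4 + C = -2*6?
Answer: 299376 + 2016*I*sqrt(3) ≈ 2.9938e+5 + 3491.8*I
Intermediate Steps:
C = -16 (C = -4 - 2*6 = -4 - 12 = -16)
N(k) = sqrt(-8 + k) (N(k) = sqrt(k - 8) = sqrt(-8 + k))
v(o) = 112*o**2 (v(o) = -7*o*o*(-16) = -7*o**2*(-16) = -(-112)*o**2 = 112*o**2)
(297 + N(-4))*v(3) = (297 + sqrt(-8 - 4))*(112*3**2) = (297 + sqrt(-12))*(112*9) = (297 + 2*I*sqrt(3))*1008 = 299376 + 2016*I*sqrt(3)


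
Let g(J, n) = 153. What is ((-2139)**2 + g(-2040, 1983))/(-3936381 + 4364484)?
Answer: 508386/47567 ≈ 10.688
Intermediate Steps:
((-2139)**2 + g(-2040, 1983))/(-3936381 + 4364484) = ((-2139)**2 + 153)/(-3936381 + 4364484) = (4575321 + 153)/428103 = 4575474*(1/428103) = 508386/47567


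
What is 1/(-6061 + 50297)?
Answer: 1/44236 ≈ 2.2606e-5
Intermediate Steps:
1/(-6061 + 50297) = 1/44236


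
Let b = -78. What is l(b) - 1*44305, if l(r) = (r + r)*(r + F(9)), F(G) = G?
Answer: -33541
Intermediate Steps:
l(r) = 2*r*(9 + r) (l(r) = (r + r)*(r + 9) = (2*r)*(9 + r) = 2*r*(9 + r))
l(b) - 1*44305 = 2*(-78)*(9 - 78) - 1*44305 = 2*(-78)*(-69) - 44305 = 10764 - 44305 = -33541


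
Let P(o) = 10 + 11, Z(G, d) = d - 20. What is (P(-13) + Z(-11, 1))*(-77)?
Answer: -154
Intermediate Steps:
Z(G, d) = -20 + d
P(o) = 21
(P(-13) + Z(-11, 1))*(-77) = (21 + (-20 + 1))*(-77) = (21 - 19)*(-77) = 2*(-77) = -154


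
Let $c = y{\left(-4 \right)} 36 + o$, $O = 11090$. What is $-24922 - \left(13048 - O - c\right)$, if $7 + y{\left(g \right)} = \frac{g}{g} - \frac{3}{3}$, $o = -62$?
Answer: $-27194$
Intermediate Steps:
$y{\left(g \right)} = -7$ ($y{\left(g \right)} = -7 + \left(\frac{g}{g} - \frac{3}{3}\right) = -7 + \left(1 - 1\right) = -7 + 0 = -7$)
$c = -314$ ($c = \left(-7\right) 36 - 62 = -252 - 62 = -314$)
$-24922 - \left(13048 - O - c\right) = -24922 + \left(\left(-314 + 11090\right) - 13048\right) = -24922 + \left(10776 - 13048\right) = -24922 - 2272 = -27194$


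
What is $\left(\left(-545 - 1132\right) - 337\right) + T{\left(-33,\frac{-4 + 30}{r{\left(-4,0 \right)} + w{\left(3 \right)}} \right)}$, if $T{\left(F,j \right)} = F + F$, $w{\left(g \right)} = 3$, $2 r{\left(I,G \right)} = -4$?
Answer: $-2080$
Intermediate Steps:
$r{\left(I,G \right)} = -2$ ($r{\left(I,G \right)} = \frac{1}{2} \left(-4\right) = -2$)
$T{\left(F,j \right)} = 2 F$
$\left(\left(-545 - 1132\right) - 337\right) + T{\left(-33,\frac{-4 + 30}{r{\left(-4,0 \right)} + w{\left(3 \right)}} \right)} = \left(\left(-545 - 1132\right) - 337\right) + 2 \left(-33\right) = \left(-1677 - 337\right) - 66 = -2014 - 66 = -2080$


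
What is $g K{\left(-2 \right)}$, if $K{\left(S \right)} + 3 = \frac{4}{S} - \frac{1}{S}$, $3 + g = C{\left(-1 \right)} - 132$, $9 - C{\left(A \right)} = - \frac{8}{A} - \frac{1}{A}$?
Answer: $\frac{1215}{2} \approx 607.5$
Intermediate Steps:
$C{\left(A \right)} = 9 + \frac{9}{A}$ ($C{\left(A \right)} = 9 - \left(- \frac{8}{A} - \frac{1}{A}\right) = 9 - - \frac{9}{A} = 9 + \frac{9}{A}$)
$g = -135$ ($g = -3 - \left(123 + 9\right) = -3 + \left(\left(9 + 9 \left(-1\right)\right) - 132\right) = -3 + \left(\left(9 - 9\right) - 132\right) = -3 + \left(0 - 132\right) = -3 - 132 = -135$)
$K{\left(S \right)} = -3 + \frac{3}{S}$ ($K{\left(S \right)} = -3 + \left(\frac{4}{S} - \frac{1}{S}\right) = -3 + \frac{3}{S}$)
$g K{\left(-2 \right)} = - 135 \left(-3 + \frac{3}{-2}\right) = - 135 \left(-3 + 3 \left(- \frac{1}{2}\right)\right) = - 135 \left(-3 - \frac{3}{2}\right) = \left(-135\right) \left(- \frac{9}{2}\right) = \frac{1215}{2}$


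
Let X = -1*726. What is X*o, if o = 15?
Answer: -10890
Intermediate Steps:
X = -726
X*o = -726*15 = -10890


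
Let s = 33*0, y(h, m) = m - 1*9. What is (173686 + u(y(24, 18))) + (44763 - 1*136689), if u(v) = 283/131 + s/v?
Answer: 10710843/131 ≈ 81762.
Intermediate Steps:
y(h, m) = -9 + m (y(h, m) = m - 9 = -9 + m)
s = 0
u(v) = 283/131 (u(v) = 283/131 + 0/v = 283*(1/131) + 0 = 283/131 + 0 = 283/131)
(173686 + u(y(24, 18))) + (44763 - 1*136689) = (173686 + 283/131) + (44763 - 1*136689) = 22753149/131 + (44763 - 136689) = 22753149/131 - 91926 = 10710843/131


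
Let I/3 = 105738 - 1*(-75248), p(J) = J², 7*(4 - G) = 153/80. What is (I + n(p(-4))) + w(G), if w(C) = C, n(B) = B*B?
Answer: 304201927/560 ≈ 5.4322e+5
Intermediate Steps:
G = 2087/560 (G = 4 - 153/(7*80) = 4 - ⅐*153/80 = 4 - 153/560 = 2087/560 ≈ 3.7268)
n(B) = B²
I = 542958 (I = 3*(105738 - 1*(-75248)) = 3*(105738 + 75248) = 3*180986 = 542958)
(I + n(p(-4))) + w(G) = (542958 + ((-4)²)²) + 2087/560 = (542958 + 16²) + 2087/560 = (542958 + 256) + 2087/560 = 543214 + 2087/560 = 304201927/560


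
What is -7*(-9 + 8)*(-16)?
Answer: -112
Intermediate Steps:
-7*(-9 + 8)*(-16) = -7*(-1)*(-16) = 7*(-16) = -112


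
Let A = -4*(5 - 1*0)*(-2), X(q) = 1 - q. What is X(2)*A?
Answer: -40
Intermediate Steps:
A = 40 (A = -4*(5 + 0)*(-2) = -4*5*(-2) = -20*(-2) = 40)
X(2)*A = (1 - 1*2)*40 = (1 - 2)*40 = -1*40 = -40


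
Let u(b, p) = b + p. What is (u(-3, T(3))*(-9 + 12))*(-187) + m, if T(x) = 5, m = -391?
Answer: -1513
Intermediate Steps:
(u(-3, T(3))*(-9 + 12))*(-187) + m = ((-3 + 5)*(-9 + 12))*(-187) - 391 = (2*3)*(-187) - 391 = 6*(-187) - 391 = -1122 - 391 = -1513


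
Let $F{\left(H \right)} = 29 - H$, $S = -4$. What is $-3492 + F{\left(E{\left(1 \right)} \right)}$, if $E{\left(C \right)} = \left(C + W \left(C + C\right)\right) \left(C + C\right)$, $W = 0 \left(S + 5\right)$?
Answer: $-3465$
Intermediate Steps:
$W = 0$ ($W = 0 \left(-4 + 5\right) = 0 \cdot 1 = 0$)
$E{\left(C \right)} = 2 C^{2}$ ($E{\left(C \right)} = \left(C + 0 \left(C + C\right)\right) \left(C + C\right) = \left(C + 0 \cdot 2 C\right) 2 C = \left(C + 0\right) 2 C = C 2 C = 2 C^{2}$)
$-3492 + F{\left(E{\left(1 \right)} \right)} = -3492 + \left(29 - 2 \cdot 1^{2}\right) = -3492 + \left(29 - 2 \cdot 1\right) = -3492 + \left(29 - 2\right) = -3492 + 27 = -3465$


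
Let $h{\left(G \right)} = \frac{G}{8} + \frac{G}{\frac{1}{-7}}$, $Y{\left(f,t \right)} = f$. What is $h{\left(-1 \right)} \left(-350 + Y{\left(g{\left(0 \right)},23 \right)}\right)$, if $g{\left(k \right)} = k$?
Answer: $- \frac{9625}{4} \approx -2406.3$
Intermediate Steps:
$h{\left(G \right)} = - \frac{55 G}{8}$ ($h{\left(G \right)} = G \frac{1}{8} + \frac{G}{- \frac{1}{7}} = \frac{G}{8} + G \left(-7\right) = \frac{G}{8} - 7 G = - \frac{55 G}{8}$)
$h{\left(-1 \right)} \left(-350 + Y{\left(g{\left(0 \right)},23 \right)}\right) = \left(- \frac{55}{8}\right) \left(-1\right) \left(-350 + 0\right) = \frac{55}{8} \left(-350\right) = - \frac{9625}{4}$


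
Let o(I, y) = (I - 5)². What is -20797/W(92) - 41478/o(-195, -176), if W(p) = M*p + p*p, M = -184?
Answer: 15025319/10580000 ≈ 1.4202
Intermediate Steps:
o(I, y) = (-5 + I)²
W(p) = p² - 184*p (W(p) = -184*p + p*p = -184*p + p² = p² - 184*p)
-20797/W(92) - 41478/o(-195, -176) = -20797*1/(92*(-184 + 92)) - 41478/(-5 - 195)² = -20797/(92*(-92)) - 41478/((-200)²) = -20797/(-8464) - 41478/40000 = -20797*(-1/8464) - 41478*1/40000 = 20797/8464 - 20739/20000 = 15025319/10580000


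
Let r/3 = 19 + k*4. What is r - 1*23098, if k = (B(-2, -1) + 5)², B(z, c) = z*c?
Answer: -22453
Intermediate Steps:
B(z, c) = c*z
k = 49 (k = (-1*(-2) + 5)² = (2 + 5)² = 7² = 49)
r = 645 (r = 3*(19 + 49*4) = 3*(19 + 196) = 3*215 = 645)
r - 1*23098 = 645 - 1*23098 = 645 - 23098 = -22453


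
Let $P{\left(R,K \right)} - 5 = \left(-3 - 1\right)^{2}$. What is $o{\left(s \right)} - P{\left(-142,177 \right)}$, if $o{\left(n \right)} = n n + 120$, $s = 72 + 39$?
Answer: $12420$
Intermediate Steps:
$P{\left(R,K \right)} = 21$ ($P{\left(R,K \right)} = 5 + \left(-3 - 1\right)^{2} = 5 + \left(-4\right)^{2} = 5 + 16 = 21$)
$s = 111$
$o{\left(n \right)} = 120 + n^{2}$ ($o{\left(n \right)} = n^{2} + 120 = 120 + n^{2}$)
$o{\left(s \right)} - P{\left(-142,177 \right)} = \left(120 + 111^{2}\right) - 21 = \left(120 + 12321\right) - 21 = 12441 - 21 = 12420$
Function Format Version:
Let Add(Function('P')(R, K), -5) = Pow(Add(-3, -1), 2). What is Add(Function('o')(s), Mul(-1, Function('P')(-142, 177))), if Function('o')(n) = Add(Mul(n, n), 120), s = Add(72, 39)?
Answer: 12420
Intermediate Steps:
Function('P')(R, K) = 21 (Function('P')(R, K) = Add(5, Pow(Add(-3, -1), 2)) = Add(5, Pow(-4, 2)) = Add(5, 16) = 21)
s = 111
Function('o')(n) = Add(120, Pow(n, 2)) (Function('o')(n) = Add(Pow(n, 2), 120) = Add(120, Pow(n, 2)))
Add(Function('o')(s), Mul(-1, Function('P')(-142, 177))) = Add(Add(120, Pow(111, 2)), Mul(-1, 21)) = Add(Add(120, 12321), -21) = Add(12441, -21) = 12420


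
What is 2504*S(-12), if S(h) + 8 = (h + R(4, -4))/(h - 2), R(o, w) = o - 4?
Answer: -125200/7 ≈ -17886.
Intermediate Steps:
R(o, w) = -4 + o
S(h) = -8 + h/(-2 + h) (S(h) = -8 + (h + (-4 + 4))/(h - 2) = -8 + (h + 0)/(-2 + h) = -8 + h/(-2 + h))
2504*S(-12) = 2504*((16 - 7*(-12))/(-2 - 12)) = 2504*((16 + 84)/(-14)) = 2504*(-1/14*100) = 2504*(-50/7) = -125200/7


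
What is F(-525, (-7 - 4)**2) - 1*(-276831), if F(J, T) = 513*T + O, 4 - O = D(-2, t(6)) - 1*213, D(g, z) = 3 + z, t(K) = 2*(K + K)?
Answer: 339094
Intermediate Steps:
t(K) = 4*K (t(K) = 2*(2*K) = 4*K)
O = 190 (O = 4 - ((3 + 4*6) - 1*213) = 4 - ((3 + 24) - 213) = 4 - (27 - 213) = 4 - 1*(-186) = 4 + 186 = 190)
F(J, T) = 190 + 513*T (F(J, T) = 513*T + 190 = 190 + 513*T)
F(-525, (-7 - 4)**2) - 1*(-276831) = (190 + 513*(-7 - 4)**2) - 1*(-276831) = (190 + 513*(-11)**2) + 276831 = (190 + 513*121) + 276831 = (190 + 62073) + 276831 = 62263 + 276831 = 339094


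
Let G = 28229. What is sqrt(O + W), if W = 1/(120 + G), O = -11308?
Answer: I*sqrt(9087852849359)/28349 ≈ 106.34*I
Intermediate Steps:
W = 1/28349 (W = 1/(120 + 28229) = 1/28349 ≈ 3.5275e-5)
sqrt(O + W) = sqrt(-11308 + 1/28349) = sqrt(-320570491/28349) = I*sqrt(9087852849359)/28349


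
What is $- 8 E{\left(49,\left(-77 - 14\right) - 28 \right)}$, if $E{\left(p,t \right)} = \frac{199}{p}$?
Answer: $- \frac{1592}{49} \approx -32.49$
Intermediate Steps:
$- 8 E{\left(49,\left(-77 - 14\right) - 28 \right)} = - 8 \cdot \frac{199}{49} = - 8 \cdot 199 \cdot \frac{1}{49} = \left(-8\right) \frac{199}{49} = - \frac{1592}{49}$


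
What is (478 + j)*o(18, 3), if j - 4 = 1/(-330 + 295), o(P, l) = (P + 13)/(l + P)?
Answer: 174313/245 ≈ 711.48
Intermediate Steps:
o(P, l) = (13 + P)/(P + l)
j = 139/35 (j = 4 + 1/(-330 + 295) = 4 + 1/(-35) = 4 - 1/35 = 139/35 ≈ 3.9714)
(478 + j)*o(18, 3) = (478 + 139/35)*((13 + 18)/(18 + 3)) = 16869*(31/21)/35 = 16869*((1/21)*31)/35 = (16869/35)*(31/21) = 174313/245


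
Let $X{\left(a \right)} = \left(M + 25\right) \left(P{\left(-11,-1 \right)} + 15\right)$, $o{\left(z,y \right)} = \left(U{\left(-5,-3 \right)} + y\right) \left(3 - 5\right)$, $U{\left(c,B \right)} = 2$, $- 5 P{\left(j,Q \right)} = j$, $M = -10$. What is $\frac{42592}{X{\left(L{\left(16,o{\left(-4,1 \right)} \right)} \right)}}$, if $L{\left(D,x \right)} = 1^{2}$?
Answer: $\frac{21296}{129} \approx 165.09$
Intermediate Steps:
$P{\left(j,Q \right)} = - \frac{j}{5}$
$o{\left(z,y \right)} = -4 - 2 y$ ($o{\left(z,y \right)} = \left(2 + y\right) \left(3 - 5\right) = \left(2 + y\right) \left(-2\right) = -4 - 2 y$)
$L{\left(D,x \right)} = 1$
$X{\left(a \right)} = 258$ ($X{\left(a \right)} = \left(-10 + 25\right) \left(\left(- \frac{1}{5}\right) \left(-11\right) + 15\right) = 15 \left(\frac{11}{5} + 15\right) = 15 \cdot \frac{86}{5} = 258$)
$\frac{42592}{X{\left(L{\left(16,o{\left(-4,1 \right)} \right)} \right)}} = \frac{42592}{258} = 42592 \cdot \frac{1}{258} = \frac{21296}{129}$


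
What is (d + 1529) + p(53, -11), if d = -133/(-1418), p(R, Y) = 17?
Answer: 2192361/1418 ≈ 1546.1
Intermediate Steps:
d = 133/1418 (d = -133*(-1/1418) = 133/1418 ≈ 0.093794)
(d + 1529) + p(53, -11) = (133/1418 + 1529) + 17 = 2168255/1418 + 17 = 2192361/1418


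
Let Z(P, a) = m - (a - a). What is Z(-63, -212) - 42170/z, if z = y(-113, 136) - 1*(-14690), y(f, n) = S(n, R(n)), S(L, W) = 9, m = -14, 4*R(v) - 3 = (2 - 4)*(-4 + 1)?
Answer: -247956/14699 ≈ -16.869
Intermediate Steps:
R(v) = 9/4 (R(v) = ¾ + ((2 - 4)*(-4 + 1))/4 = ¾ + (-2*(-3))/4 = ¾ + (¼)*6 = ¾ + 3/2 = 9/4)
Z(P, a) = -14 (Z(P, a) = -14 - (a - a) = -14 - 1*0 = -14 + 0 = -14)
y(f, n) = 9
z = 14699 (z = 9 - 1*(-14690) = 9 + 14690 = 14699)
Z(-63, -212) - 42170/z = -14 - 42170/14699 = -247956/14699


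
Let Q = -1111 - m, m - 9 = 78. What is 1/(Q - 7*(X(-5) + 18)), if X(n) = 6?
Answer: -1/1366 ≈ -0.00073206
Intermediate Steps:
m = 87 (m = 9 + 78 = 87)
Q = -1198 (Q = -1111 - 1*87 = -1111 - 87 = -1198)
1/(Q - 7*(X(-5) + 18)) = 1/(-1198 - 7*(6 + 18)) = 1/(-1198 - 7*24) = 1/(-1198 - 1*168) = 1/(-1198 - 168) = 1/(-1366) = -1/1366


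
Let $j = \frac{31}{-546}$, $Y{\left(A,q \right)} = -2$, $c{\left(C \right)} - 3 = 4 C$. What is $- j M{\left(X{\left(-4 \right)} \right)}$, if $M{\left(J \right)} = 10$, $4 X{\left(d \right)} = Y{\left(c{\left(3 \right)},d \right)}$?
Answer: $\frac{155}{273} \approx 0.56777$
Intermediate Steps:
$c{\left(C \right)} = 3 + 4 C$
$X{\left(d \right)} = - \frac{1}{2}$ ($X{\left(d \right)} = \frac{1}{4} \left(-2\right) = - \frac{1}{2}$)
$j = - \frac{31}{546}$ ($j = 31 \left(- \frac{1}{546}\right) = - \frac{31}{546} \approx -0.056777$)
$- j M{\left(X{\left(-4 \right)} \right)} = - \frac{\left(-31\right) 10}{546} = \left(-1\right) \left(- \frac{155}{273}\right) = \frac{155}{273}$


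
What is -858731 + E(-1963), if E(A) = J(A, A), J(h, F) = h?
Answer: -860694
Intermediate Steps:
E(A) = A
-858731 + E(-1963) = -858731 - 1963 = -860694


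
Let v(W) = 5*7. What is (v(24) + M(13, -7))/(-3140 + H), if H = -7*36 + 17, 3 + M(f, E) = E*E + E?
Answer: -74/3375 ≈ -0.021926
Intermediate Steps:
v(W) = 35
M(f, E) = -3 + E + E² (M(f, E) = -3 + (E*E + E) = -3 + (E² + E) = -3 + (E + E²) = -3 + E + E²)
H = -235 (H = -252 + 17 = -235)
(v(24) + M(13, -7))/(-3140 + H) = (35 + (-3 - 7 + (-7)²))/(-3140 - 235) = (35 + (-3 - 7 + 49))/(-3375) = (35 + 39)*(-1/3375) = 74*(-1/3375) = -74/3375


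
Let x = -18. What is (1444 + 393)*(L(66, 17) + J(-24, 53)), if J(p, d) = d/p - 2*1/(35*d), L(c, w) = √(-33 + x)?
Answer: -180692831/44520 + 1837*I*√51 ≈ -4058.7 + 13119.0*I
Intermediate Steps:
L(c, w) = I*√51 (L(c, w) = √(-33 - 18) = √(-51) = I*√51)
J(p, d) = -2/(35*d) + d/p (J(p, d) = d/p - 2/(35*d) = -2/(35*d) + d/p)
(1444 + 393)*(L(66, 17) + J(-24, 53)) = (1444 + 393)*(I*√51 + (-2/35/53 + 53/(-24))) = 1837*(I*√51 + (-2/35*1/53 + 53*(-1/24))) = 1837*(I*√51 + (-2/1855 - 53/24)) = 1837*(I*√51 - 98363/44520) = 1837*(-98363/44520 + I*√51) = -180692831/44520 + 1837*I*√51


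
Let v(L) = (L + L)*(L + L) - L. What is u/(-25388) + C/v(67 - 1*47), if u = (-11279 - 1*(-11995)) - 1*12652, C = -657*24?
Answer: -23841194/2507065 ≈ -9.5096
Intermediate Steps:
C = -15768
u = -11936 (u = (-11279 + 11995) - 12652 = 716 - 12652 = -11936)
v(L) = -L + 4*L² (v(L) = (2*L)*(2*L) - L = 4*L² - L = -L + 4*L²)
u/(-25388) + C/v(67 - 1*47) = -11936/(-25388) - 15768*1/((-1 + 4*(67 - 1*47))*(67 - 1*47)) = -11936*(-1/25388) - 15768*1/((-1 + 4*(67 - 47))*(67 - 47)) = 2984/6347 - 15768*1/(20*(-1 + 4*20)) = 2984/6347 - 15768*1/(20*(-1 + 80)) = 2984/6347 - 15768/(20*79) = 2984/6347 - 15768/1580 = 2984/6347 - 15768*1/1580 = 2984/6347 - 3942/395 = -23841194/2507065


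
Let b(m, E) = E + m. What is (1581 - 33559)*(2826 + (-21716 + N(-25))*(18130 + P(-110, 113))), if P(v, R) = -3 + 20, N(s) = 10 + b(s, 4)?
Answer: 12608191281054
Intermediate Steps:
N(s) = 14 + s (N(s) = 10 + (4 + s) = 14 + s)
P(v, R) = 17
(1581 - 33559)*(2826 + (-21716 + N(-25))*(18130 + P(-110, 113))) = (1581 - 33559)*(2826 + (-21716 + (14 - 25))*(18130 + 17)) = -31978*(2826 + (-21716 - 11)*18147) = -31978*(2826 - 21727*18147) = -31978*(2826 - 394279869) = -31978*(-394277043) = 12608191281054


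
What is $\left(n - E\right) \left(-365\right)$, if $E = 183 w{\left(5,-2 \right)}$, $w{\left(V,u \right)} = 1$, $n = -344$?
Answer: $192355$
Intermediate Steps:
$E = 183$ ($E = 183 \cdot 1 = 183$)
$\left(n - E\right) \left(-365\right) = \left(-344 - 183\right) \left(-365\right) = \left(-527\right) \left(-365\right) = 192355$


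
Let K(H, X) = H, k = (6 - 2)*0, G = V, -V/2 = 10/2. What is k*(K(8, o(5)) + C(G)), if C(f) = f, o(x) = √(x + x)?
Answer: 0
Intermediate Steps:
V = -10 (V = -20/2 = -2*5 = -10)
o(x) = √2*√x (o(x) = √(2*x) = √2*√x)
G = -10
k = 0 (k = 4*0 = 0)
k*(K(8, o(5)) + C(G)) = 0*(8 - 10) = 0*(-2) = 0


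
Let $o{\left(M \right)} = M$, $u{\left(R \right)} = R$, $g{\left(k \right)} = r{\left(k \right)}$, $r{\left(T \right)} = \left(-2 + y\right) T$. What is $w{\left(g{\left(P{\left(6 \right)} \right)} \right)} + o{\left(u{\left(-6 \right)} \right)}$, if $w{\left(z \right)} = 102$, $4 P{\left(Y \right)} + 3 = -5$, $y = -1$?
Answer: $96$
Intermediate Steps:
$r{\left(T \right)} = - 3 T$ ($r{\left(T \right)} = \left(-2 - 1\right) T = - 3 T$)
$P{\left(Y \right)} = -2$ ($P{\left(Y \right)} = - \frac{3}{4} + \frac{1}{4} \left(-5\right) = - \frac{3}{4} - \frac{5}{4} = -2$)
$g{\left(k \right)} = - 3 k$
$w{\left(g{\left(P{\left(6 \right)} \right)} \right)} + o{\left(u{\left(-6 \right)} \right)} = 102 - 6 = 96$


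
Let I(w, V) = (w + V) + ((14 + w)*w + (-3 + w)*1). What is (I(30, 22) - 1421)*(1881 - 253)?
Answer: -35816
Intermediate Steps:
I(w, V) = -3 + V + 2*w + w*(14 + w) (I(w, V) = (V + w) + (w*(14 + w) + (-3 + w)) = (V + w) + (-3 + w + w*(14 + w)) = -3 + V + 2*w + w*(14 + w))
(I(30, 22) - 1421)*(1881 - 253) = ((-3 + 22 + 30² + 16*30) - 1421)*(1881 - 253) = ((-3 + 22 + 900 + 480) - 1421)*1628 = (1399 - 1421)*1628 = -22*1628 = -35816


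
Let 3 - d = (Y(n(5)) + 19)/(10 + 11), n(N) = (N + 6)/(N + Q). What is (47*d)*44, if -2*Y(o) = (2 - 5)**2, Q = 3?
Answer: 100298/21 ≈ 4776.1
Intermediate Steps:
n(N) = (6 + N)/(3 + N) (n(N) = (N + 6)/(N + 3) = (6 + N)/(3 + N))
Y(o) = -9/2 (Y(o) = -(2 - 5)**2/2 = -1/2*(-3)**2 = -1/2*9 = -9/2)
d = 97/42 (d = 3 - (-9/2 + 19)/(10 + 11) = 3 - 29/(2*21) = 3 - 1*29/42 = 3 - 29/42 = 97/42 ≈ 2.3095)
(47*d)*44 = (47*(97/42))*44 = (4559/42)*44 = 100298/21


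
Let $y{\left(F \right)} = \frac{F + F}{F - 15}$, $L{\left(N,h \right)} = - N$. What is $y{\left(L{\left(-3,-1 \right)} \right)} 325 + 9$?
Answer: $- \frac{307}{2} \approx -153.5$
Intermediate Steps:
$y{\left(F \right)} = \frac{2 F}{-15 + F}$
$y{\left(L{\left(-3,-1 \right)} \right)} 325 + 9 = \frac{2 \left(\left(-1\right) \left(-3\right)\right)}{-15 - -3} \cdot 325 + 9 = 2 \cdot 3 \frac{1}{-15 + 3} \cdot 325 + 9 = 2 \cdot 3 \frac{1}{-12} \cdot 325 + 9 = 2 \cdot 3 \left(- \frac{1}{12}\right) 325 + 9 = \left(- \frac{1}{2}\right) 325 + 9 = - \frac{325}{2} + 9 = - \frac{307}{2}$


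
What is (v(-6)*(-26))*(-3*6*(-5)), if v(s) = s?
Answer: 14040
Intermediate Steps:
(v(-6)*(-26))*(-3*6*(-5)) = (-6*(-26))*(-3*6*(-5)) = 156*(-18*(-5)) = 156*90 = 14040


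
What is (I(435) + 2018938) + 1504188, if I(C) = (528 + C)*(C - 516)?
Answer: 3445123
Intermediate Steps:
I(C) = (-516 + C)*(528 + C) (I(C) = (528 + C)*(-516 + C) = (-516 + C)*(528 + C))
(I(435) + 2018938) + 1504188 = ((-272448 + 435² + 12*435) + 2018938) + 1504188 = ((-272448 + 189225 + 5220) + 2018938) + 1504188 = (-78003 + 2018938) + 1504188 = 1940935 + 1504188 = 3445123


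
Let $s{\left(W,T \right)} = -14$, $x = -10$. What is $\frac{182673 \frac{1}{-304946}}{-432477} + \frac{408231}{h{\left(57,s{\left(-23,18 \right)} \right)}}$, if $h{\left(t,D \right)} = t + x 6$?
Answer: $- \frac{1994013863648329}{14653570138} \approx -1.3608 \cdot 10^{5}$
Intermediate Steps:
$h{\left(t,D \right)} = -60 + t$ ($h{\left(t,D \right)} = t - 60 = -60 + t$)
$\frac{182673 \frac{1}{-304946}}{-432477} + \frac{408231}{h{\left(57,s{\left(-23,18 \right)} \right)}} = \frac{182673 \frac{1}{-304946}}{-432477} + \frac{408231}{-60 + 57} = 182673 \left(- \frac{1}{304946}\right) \left(- \frac{1}{432477}\right) + \frac{408231}{-3} = \left(- \frac{182673}{304946}\right) \left(- \frac{1}{432477}\right) + 408231 \left(- \frac{1}{3}\right) = \frac{20297}{14653570138} - 136077 = - \frac{1994013863648329}{14653570138}$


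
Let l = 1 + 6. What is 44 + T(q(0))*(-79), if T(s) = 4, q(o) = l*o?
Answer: -272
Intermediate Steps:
l = 7
q(o) = 7*o
44 + T(q(0))*(-79) = 44 + 4*(-79) = 44 - 316 = -272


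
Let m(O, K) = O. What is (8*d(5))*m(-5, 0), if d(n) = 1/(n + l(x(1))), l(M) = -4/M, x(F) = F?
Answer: -40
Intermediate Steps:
d(n) = 1/(-4 + n) (d(n) = 1/(n - 4/1) = 1/(n - 4*1) = 1/(n - 4) = 1/(-4 + n))
(8*d(5))*m(-5, 0) = (8/(-4 + 5))*(-5) = (8/1)*(-5) = (8*1)*(-5) = 8*(-5) = -40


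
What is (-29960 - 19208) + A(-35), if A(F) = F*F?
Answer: -47943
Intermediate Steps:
A(F) = F²
(-29960 - 19208) + A(-35) = (-29960 - 19208) + (-35)² = -49168 + 1225 = -47943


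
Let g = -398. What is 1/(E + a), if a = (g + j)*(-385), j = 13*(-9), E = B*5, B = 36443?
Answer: 1/380490 ≈ 2.6282e-6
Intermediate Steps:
E = 182215 (E = 36443*5 = 182215)
j = -117
a = 198275 (a = (-398 - 117)*(-385) = -515*(-385) = 198275)
1/(E + a) = 1/(182215 + 198275) = 1/380490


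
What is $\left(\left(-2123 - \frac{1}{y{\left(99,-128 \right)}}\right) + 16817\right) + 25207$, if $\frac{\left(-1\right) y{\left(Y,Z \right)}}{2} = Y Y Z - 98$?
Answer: $\frac{100121664051}{2509252} \approx 39901.0$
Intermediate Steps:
$y{\left(Y,Z \right)} = 196 - 2 Z Y^{2}$ ($y{\left(Y,Z \right)} = - 2 \left(Y Y Z - 98\right) = - 2 \left(Y^{2} Z - 98\right) = - 2 \left(Z Y^{2} - 98\right) = - 2 \left(-98 + Z Y^{2}\right) = 196 - 2 Z Y^{2}$)
$\left(\left(-2123 - \frac{1}{y{\left(99,-128 \right)}}\right) + 16817\right) + 25207 = \left(\left(-2123 - \frac{1}{196 - - 256 \cdot 99^{2}}\right) + 16817\right) + 25207 = \left(\left(-2123 - \frac{1}{196 - \left(-256\right) 9801}\right) + 16817\right) + 25207 = \left(\left(-2123 - \frac{1}{196 + 2509056}\right) + 16817\right) + 25207 = \left(\left(-2123 - \frac{1}{2509252}\right) + 16817\right) + 25207 = \left(- \frac{5327141997}{2509252} + 16817\right) + 25207 = \frac{36870948887}{2509252} + 25207 = \frac{100121664051}{2509252}$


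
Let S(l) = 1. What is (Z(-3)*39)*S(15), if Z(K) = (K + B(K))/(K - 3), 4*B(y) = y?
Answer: 195/8 ≈ 24.375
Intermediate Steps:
B(y) = y/4
Z(K) = 5*K/(4*(-3 + K)) (Z(K) = (K + K/4)/(K - 3) = (5*K/4)/(-3 + K) = 5*K/(4*(-3 + K)))
(Z(-3)*39)*S(15) = (((5/4)*(-3)/(-3 - 3))*39)*1 = (((5/4)*(-3)/(-6))*39)*1 = (((5/4)*(-3)*(-⅙))*39)*1 = ((5/8)*39)*1 = (195/8)*1 = 195/8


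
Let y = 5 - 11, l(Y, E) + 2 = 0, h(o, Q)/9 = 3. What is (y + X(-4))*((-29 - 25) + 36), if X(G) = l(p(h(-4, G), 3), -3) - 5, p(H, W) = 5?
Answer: 234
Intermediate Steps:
h(o, Q) = 27 (h(o, Q) = 9*3 = 27)
l(Y, E) = -2 (l(Y, E) = -2 + 0 = -2)
X(G) = -7 (X(G) = -2 - 5 = -7)
y = -6
(y + X(-4))*((-29 - 25) + 36) = (-6 - 7)*((-29 - 25) + 36) = -13*(-54 + 36) = -13*(-18) = 234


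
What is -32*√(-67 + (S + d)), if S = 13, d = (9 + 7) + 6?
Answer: -128*I*√2 ≈ -181.02*I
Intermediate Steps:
d = 22 (d = 16 + 6 = 22)
-32*√(-67 + (S + d)) = -32*√(-67 + (13 + 22)) = -32*√(-67 + 35) = -128*I*√2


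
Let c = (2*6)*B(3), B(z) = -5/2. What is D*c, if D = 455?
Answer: -13650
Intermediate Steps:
B(z) = -5/2 (B(z) = -5*1/2 = -5/2)
c = -30 (c = (2*6)*(-5/2) = 12*(-5/2) = -30)
D*c = 455*(-30) = -13650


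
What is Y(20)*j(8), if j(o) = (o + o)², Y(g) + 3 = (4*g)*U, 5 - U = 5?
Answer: -768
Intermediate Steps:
U = 0 (U = 5 - 1*5 = 5 - 5 = 0)
Y(g) = -3 (Y(g) = -3 + (4*g)*0 = -3 + 0 = -3)
j(o) = 4*o² (j(o) = (2*o)² = 4*o²)
Y(20)*j(8) = -12*8² = -12*64 = -3*256 = -768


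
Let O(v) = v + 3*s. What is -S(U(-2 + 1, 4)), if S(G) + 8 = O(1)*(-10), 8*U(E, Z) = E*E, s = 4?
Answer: 138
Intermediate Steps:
O(v) = 12 + v (O(v) = v + 3*4 = v + 12 = 12 + v)
U(E, Z) = E²/8 (U(E, Z) = (E*E)/8 = E²/8)
S(G) = -138 (S(G) = -8 + (12 + 1)*(-10) = -8 + 13*(-10) = -8 - 130 = -138)
-S(U(-2 + 1, 4)) = -1*(-138) = 138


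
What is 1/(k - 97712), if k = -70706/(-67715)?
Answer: -67715/6616497374 ≈ -1.0234e-5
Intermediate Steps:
k = 70706/67715 (k = -70706*(-1/67715) = 70706/67715 ≈ 1.0442)
1/(k - 97712) = 1/(70706/67715 - 97712) = 1/(-6616497374/67715) = -67715/6616497374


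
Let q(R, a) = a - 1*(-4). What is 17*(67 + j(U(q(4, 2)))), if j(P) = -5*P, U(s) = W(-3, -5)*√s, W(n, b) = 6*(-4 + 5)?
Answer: 1139 - 510*√6 ≈ -110.24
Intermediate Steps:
q(R, a) = 4 + a (q(R, a) = a + 4 = 4 + a)
W(n, b) = 6 (W(n, b) = 6*1 = 6)
U(s) = 6*√s
17*(67 + j(U(q(4, 2)))) = 17*(67 - 30*√(4 + 2)) = 17*(67 - 30*√6) = 1139 - 510*√6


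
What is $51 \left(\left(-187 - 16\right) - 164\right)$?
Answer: $-18717$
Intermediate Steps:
$51 \left(\left(-187 - 16\right) - 164\right) = 51 \left(-203 - 164\right) = 51 \left(-367\right) = -18717$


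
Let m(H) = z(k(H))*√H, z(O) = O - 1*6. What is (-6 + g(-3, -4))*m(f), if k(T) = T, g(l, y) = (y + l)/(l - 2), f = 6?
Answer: 0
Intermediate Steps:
g(l, y) = (l + y)/(-2 + l)
z(O) = -6 + O (z(O) = O - 6 = -6 + O)
m(H) = √H*(-6 + H) (m(H) = (-6 + H)*√H = √H*(-6 + H))
(-6 + g(-3, -4))*m(f) = (-6 + (-3 - 4)/(-2 - 3))*(√6*(-6 + 6)) = (-6 - 7/(-5))*(√6*0) = (-6 - ⅕*(-7))*0 = (-6 + 7/5)*0 = -23/5*0 = 0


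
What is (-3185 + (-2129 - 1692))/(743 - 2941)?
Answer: 3503/1099 ≈ 3.1874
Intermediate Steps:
(-3185 + (-2129 - 1692))/(743 - 2941) = (-3185 - 3821)/(-2198) = -7006*(-1/2198) = 3503/1099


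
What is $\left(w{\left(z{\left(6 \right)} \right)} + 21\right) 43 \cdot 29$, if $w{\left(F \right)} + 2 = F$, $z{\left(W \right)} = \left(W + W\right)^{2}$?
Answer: $203261$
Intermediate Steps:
$z{\left(W \right)} = 4 W^{2}$ ($z{\left(W \right)} = \left(2 W\right)^{2} = 4 W^{2}$)
$w{\left(F \right)} = -2 + F$
$\left(w{\left(z{\left(6 \right)} \right)} + 21\right) 43 \cdot 29 = \left(\left(-2 + 4 \cdot 6^{2}\right) + 21\right) 43 \cdot 29 = \left(\left(-2 + 4 \cdot 36\right) + 21\right) 43 \cdot 29 = \left(\left(-2 + 144\right) + 21\right) 43 \cdot 29 = \left(142 + 21\right) 43 \cdot 29 = 163 \cdot 43 \cdot 29 = 7009 \cdot 29 = 203261$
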